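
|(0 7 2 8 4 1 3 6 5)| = 9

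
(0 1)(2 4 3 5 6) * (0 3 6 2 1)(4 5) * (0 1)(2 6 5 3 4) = (0 1 4 5 6)(2 3)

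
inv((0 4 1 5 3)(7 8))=(0 3 5 1 4)(7 8)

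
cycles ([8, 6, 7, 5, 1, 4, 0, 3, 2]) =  (0 8 2 7 3 5 4 1 6)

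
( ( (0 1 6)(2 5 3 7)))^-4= (0 6 1)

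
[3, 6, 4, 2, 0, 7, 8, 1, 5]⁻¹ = [4, 7, 3, 0, 2, 8, 1, 5, 6]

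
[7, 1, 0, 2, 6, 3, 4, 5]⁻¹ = [2, 1, 3, 5, 6, 7, 4, 0]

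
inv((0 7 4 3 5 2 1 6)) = (0 6 1 2 5 3 4 7)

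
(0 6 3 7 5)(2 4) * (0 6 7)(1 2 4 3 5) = (0 7 1 2 3)(5 6)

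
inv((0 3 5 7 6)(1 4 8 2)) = (0 6 7 5 3)(1 2 8 4)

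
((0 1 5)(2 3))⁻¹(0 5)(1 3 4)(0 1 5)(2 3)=(0 1)(2 4 5)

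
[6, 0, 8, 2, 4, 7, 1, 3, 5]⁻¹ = [1, 6, 3, 7, 4, 8, 0, 5, 2]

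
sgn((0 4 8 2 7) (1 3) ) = -1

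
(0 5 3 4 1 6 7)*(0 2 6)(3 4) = (0 5 4 1)(2 6 7)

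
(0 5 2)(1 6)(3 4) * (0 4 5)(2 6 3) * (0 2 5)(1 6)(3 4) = (0 2 3)(1 4 5)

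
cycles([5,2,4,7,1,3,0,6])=(0 5 3 7 6)(1 2 4)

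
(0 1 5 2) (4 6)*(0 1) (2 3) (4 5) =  (1 4 6 5 3 2) 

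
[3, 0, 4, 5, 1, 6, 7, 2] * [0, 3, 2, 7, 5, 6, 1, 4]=[7, 0, 5, 6, 3, 1, 4, 2]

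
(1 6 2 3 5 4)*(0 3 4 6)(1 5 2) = (0 3 2 4 5 6 1)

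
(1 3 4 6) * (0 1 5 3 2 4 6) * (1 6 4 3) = (0 6 5 1 2 3 4)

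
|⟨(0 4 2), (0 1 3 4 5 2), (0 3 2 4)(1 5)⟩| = 720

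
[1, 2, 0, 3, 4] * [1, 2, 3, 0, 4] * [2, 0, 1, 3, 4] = [1, 3, 0, 2, 4]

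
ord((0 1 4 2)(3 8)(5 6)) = 4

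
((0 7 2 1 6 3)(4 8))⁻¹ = (0 3 6 1 2 7)(4 8)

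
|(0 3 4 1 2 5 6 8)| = 8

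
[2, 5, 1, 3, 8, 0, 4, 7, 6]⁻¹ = [5, 2, 0, 3, 6, 1, 8, 7, 4]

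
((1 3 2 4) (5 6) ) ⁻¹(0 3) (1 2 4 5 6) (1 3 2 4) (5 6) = (0 2) (1 6 5 3 4) 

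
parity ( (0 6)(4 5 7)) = odd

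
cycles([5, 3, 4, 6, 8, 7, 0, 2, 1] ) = (0 5 7 2 4 8 1 3 6)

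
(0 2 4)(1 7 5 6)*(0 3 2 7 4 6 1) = (0 7 5 1 4 3 2 6)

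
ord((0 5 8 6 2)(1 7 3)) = 15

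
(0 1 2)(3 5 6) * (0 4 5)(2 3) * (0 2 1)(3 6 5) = (1 6)(2 4 3)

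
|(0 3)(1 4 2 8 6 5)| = 6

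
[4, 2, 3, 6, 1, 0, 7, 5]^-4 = [3, 7, 5, 0, 6, 2, 4, 1]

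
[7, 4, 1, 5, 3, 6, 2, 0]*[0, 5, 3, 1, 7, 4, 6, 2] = [2, 7, 5, 4, 1, 6, 3, 0]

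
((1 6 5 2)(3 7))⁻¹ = (1 2 5 6)(3 7)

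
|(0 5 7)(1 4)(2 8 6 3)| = 12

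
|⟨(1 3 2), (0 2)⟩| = 24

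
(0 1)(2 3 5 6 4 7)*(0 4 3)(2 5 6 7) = (0 1 4 2)(3 6)(5 7)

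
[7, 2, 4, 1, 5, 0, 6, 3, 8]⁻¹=[5, 3, 1, 7, 2, 4, 6, 0, 8]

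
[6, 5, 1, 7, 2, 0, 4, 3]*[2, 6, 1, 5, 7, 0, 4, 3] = [4, 0, 6, 3, 1, 2, 7, 5]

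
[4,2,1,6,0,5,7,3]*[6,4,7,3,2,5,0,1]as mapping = [0→2,1→7,2→4,3→0,4→6,5→5,6→1,7→3]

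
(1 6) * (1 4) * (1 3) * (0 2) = (0 2)(1 6 4 3)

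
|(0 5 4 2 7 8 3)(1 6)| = 14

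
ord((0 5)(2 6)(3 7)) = 2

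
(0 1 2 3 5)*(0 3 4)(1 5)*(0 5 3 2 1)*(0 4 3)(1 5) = (1 5 2 3 4)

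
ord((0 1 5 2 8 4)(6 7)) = 6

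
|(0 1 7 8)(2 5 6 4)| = 4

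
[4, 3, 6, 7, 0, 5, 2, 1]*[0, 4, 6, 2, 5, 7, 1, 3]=[5, 2, 1, 3, 0, 7, 6, 4]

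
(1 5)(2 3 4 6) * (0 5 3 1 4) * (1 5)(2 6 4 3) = (0 1 2 5 3)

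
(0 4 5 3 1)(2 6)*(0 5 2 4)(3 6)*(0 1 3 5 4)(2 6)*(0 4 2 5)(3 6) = (0 1 2)(3 6 4)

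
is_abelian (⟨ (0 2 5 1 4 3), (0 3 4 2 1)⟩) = no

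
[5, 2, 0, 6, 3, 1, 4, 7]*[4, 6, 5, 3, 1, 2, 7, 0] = [2, 5, 4, 7, 3, 6, 1, 0]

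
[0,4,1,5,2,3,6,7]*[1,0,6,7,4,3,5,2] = [1,4,0,3,6,7,5,2]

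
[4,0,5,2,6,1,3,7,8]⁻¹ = [1,5,3,6,0,2,4,7,8]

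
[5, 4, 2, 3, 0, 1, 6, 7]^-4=[0, 1, 2, 3, 4, 5, 6, 7]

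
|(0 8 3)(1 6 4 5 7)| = 15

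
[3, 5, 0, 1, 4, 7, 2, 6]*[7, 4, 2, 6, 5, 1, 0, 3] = [6, 1, 7, 4, 5, 3, 2, 0]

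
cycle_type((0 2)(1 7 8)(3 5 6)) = 2.3^2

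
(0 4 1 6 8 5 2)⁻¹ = (0 2 5 8 6 1 4)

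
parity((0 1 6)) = even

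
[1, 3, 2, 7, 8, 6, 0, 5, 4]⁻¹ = [6, 0, 2, 1, 8, 7, 5, 3, 4]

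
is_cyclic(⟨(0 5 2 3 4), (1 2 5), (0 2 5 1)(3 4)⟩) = no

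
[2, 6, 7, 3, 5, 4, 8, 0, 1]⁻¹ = [7, 8, 0, 3, 5, 4, 1, 2, 6]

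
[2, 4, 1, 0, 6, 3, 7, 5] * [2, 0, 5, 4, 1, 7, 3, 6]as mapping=[0→5, 1→1, 2→0, 3→2, 4→3, 5→4, 6→6, 7→7]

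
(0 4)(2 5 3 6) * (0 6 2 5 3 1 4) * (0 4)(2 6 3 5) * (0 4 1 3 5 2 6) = (0 1 4 5 3)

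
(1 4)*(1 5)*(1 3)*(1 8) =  (1 4 5 3 8)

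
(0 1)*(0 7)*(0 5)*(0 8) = (0 1 7 5 8)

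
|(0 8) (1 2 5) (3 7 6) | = 6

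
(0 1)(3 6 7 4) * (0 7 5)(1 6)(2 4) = (0 6 5)(1 7 2 4 3)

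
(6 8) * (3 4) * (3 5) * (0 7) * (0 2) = (0 7 2)(3 4 5)(6 8)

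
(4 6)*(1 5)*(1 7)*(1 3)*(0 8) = (0 8)(1 5 7 3)(4 6)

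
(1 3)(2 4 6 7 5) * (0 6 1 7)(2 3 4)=(0 6)(1 4)(3 7 5)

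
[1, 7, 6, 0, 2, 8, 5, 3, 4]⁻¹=[3, 0, 4, 7, 8, 6, 2, 1, 5]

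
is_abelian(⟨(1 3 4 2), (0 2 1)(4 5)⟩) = no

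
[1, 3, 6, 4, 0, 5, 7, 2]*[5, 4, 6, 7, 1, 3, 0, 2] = [4, 7, 0, 1, 5, 3, 2, 6]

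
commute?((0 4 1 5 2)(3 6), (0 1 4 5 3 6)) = no:(0 4 1 5 2)(3 6) * (0 1 4 5 3 6) = (0 5 2 1 3), (0 1 4 5 3 6) * (0 4 1 5 2)(3 6) = (0 5 6 4 2)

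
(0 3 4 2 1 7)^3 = (0 2)(1 3)(4 7)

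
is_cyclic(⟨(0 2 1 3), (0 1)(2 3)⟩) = yes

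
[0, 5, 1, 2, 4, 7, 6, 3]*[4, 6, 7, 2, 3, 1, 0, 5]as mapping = [0→4, 1→1, 2→6, 3→7, 4→3, 5→5, 6→0, 7→2]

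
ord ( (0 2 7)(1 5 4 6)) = 12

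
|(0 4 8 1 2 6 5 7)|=8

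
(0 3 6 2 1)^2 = (0 6 1 3 2)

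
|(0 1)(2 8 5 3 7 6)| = 6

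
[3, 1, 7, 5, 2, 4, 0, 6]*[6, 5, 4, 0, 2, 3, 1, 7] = [0, 5, 7, 3, 4, 2, 6, 1]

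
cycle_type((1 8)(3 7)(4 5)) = 2^3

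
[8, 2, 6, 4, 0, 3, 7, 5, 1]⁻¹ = [4, 8, 1, 5, 3, 7, 2, 6, 0]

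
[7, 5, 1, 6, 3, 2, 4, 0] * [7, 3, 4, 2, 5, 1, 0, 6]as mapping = [0→6, 1→1, 2→3, 3→0, 4→2, 5→4, 6→5, 7→7]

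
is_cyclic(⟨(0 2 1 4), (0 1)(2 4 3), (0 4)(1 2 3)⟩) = no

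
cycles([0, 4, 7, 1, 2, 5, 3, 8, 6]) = (1 4 2 7 8 6 3)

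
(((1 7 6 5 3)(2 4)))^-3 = (1 6 3 7 5)(2 4)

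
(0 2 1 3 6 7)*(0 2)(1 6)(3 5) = (1 5 3)(2 6 7)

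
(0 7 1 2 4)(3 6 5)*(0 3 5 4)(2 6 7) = (0 2)(1 6 4 3 7)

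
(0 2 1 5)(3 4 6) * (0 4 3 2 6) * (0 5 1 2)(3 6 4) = (0 4 5 3 6)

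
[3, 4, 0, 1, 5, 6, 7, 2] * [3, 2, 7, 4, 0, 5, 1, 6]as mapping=[0→4, 1→0, 2→3, 3→2, 4→5, 5→1, 6→6, 7→7]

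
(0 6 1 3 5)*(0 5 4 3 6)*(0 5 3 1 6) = (0 5 3 4 1)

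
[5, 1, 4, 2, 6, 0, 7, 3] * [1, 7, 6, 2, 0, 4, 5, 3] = [4, 7, 0, 6, 5, 1, 3, 2]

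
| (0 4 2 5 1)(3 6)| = 10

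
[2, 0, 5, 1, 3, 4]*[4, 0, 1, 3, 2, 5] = [1, 4, 5, 0, 3, 2] 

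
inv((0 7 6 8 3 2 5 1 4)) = (0 4 1 5 2 3 8 6 7)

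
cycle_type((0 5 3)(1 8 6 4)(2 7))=2.3.4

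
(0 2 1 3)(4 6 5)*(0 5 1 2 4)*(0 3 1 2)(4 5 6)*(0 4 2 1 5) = (1 5 3 6)(2 4)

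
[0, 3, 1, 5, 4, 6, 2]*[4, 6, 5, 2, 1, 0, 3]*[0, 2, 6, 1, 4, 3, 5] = [4, 6, 5, 0, 2, 1, 3]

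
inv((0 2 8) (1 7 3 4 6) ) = (0 8 2) (1 6 4 3 7) 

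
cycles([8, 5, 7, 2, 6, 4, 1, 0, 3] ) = (0 8 3 2 7)(1 5 4 6)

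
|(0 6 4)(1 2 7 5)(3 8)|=12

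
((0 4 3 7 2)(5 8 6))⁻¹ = (0 2 7 3 4)(5 6 8)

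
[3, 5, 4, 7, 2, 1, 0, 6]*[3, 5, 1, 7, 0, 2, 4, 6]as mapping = [0→7, 1→2, 2→0, 3→6, 4→1, 5→5, 6→3, 7→4]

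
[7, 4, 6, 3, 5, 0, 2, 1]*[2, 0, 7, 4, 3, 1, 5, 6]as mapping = [0→6, 1→3, 2→5, 3→4, 4→1, 5→2, 6→7, 7→0]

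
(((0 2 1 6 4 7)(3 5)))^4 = (0 4 1)(2 7 6)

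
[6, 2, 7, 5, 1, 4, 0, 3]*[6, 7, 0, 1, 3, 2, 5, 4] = [5, 0, 4, 2, 7, 3, 6, 1]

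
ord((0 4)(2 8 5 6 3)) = 10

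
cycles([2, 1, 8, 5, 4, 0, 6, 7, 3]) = (0 2 8 3 5)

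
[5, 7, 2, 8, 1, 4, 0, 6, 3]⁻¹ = [6, 4, 2, 8, 5, 0, 7, 1, 3]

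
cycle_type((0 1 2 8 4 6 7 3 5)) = 9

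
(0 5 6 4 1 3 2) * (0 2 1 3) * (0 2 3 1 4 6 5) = (1 2 3 4)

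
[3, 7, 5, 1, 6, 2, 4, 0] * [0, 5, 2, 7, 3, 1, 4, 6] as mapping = [0→7, 1→6, 2→1, 3→5, 4→4, 5→2, 6→3, 7→0] 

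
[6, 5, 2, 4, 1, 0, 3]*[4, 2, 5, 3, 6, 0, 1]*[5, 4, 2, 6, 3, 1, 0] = [4, 5, 1, 0, 2, 3, 6]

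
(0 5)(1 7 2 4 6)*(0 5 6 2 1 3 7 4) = (0 6 3 7 1 4 2)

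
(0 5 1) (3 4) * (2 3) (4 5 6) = (0 6 4 2 3 5 1) 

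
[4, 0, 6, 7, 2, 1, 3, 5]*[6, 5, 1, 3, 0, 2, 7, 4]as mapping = [0→0, 1→6, 2→7, 3→4, 4→1, 5→5, 6→3, 7→2]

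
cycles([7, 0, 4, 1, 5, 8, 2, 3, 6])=(0 7 3 1)(2 4 5 8 6)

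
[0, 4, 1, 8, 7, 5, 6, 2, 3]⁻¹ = [0, 2, 7, 8, 1, 5, 6, 4, 3]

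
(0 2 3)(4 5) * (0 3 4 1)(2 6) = (0 6 2 4 5 1)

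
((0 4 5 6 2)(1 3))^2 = (0 5 2 4 6)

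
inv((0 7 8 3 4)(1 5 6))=(0 4 3 8 7)(1 6 5)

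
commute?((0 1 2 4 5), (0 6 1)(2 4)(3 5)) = no:(0 1 2 4 5) * (0 6 1)(2 4)(3 5) = (1 4 3 5 6), (0 6 1)(2 4)(3 5) * (0 1 2 4 5) = (0 6 2 5 3)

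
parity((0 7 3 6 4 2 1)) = even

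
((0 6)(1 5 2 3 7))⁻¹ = (0 6)(1 7 3 2 5)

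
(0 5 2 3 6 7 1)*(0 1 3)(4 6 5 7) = (0 7 3 5 2)(4 6)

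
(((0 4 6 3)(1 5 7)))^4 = (1 5 7)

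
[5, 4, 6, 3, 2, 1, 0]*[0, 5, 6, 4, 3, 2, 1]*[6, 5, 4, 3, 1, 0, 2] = [4, 3, 5, 1, 2, 0, 6]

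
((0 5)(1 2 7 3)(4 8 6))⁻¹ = (0 5)(1 3 7 2)(4 6 8)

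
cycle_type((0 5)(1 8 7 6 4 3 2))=2.7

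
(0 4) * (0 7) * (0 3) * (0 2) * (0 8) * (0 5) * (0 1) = (0 4 7 3 2 8 5 1)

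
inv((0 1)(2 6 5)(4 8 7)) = (0 1)(2 5 6)(4 7 8)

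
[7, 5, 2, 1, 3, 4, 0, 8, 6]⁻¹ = [6, 3, 2, 4, 5, 1, 8, 0, 7]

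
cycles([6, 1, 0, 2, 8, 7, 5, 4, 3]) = (0 6 5 7 4 8 3 2)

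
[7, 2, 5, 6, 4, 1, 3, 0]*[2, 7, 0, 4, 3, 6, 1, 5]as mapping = [0→5, 1→0, 2→6, 3→1, 4→3, 5→7, 6→4, 7→2]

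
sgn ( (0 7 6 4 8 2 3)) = 1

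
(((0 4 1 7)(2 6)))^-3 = (0 4 1 7)(2 6)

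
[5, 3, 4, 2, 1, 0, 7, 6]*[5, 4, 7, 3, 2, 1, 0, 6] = [1, 3, 2, 7, 4, 5, 6, 0]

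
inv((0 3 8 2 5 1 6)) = (0 6 1 5 2 8 3)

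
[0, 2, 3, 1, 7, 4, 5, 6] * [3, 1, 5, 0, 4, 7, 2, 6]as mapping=[0→3, 1→5, 2→0, 3→1, 4→6, 5→4, 6→7, 7→2]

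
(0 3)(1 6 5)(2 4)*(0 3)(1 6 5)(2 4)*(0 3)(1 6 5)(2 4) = (0 3)(2 4)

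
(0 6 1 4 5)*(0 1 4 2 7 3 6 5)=(0 5 1 2 7 3 6 4)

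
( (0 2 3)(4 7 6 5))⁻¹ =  (0 3 2)(4 5 6 7)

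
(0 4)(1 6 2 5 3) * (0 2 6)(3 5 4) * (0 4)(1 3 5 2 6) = (0 5 2)(1 4 6)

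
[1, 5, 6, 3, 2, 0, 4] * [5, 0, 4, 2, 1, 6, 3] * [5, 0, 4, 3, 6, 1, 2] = [5, 2, 3, 4, 6, 1, 0]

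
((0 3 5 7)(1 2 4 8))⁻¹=(0 7 5 3)(1 8 4 2)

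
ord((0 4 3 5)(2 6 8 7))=4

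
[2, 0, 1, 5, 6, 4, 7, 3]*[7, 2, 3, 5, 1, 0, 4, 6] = [3, 7, 2, 0, 4, 1, 6, 5]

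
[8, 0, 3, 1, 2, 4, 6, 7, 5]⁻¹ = [1, 3, 4, 2, 5, 8, 6, 7, 0]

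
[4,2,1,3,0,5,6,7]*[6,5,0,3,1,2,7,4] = [1,0,5,3,6,2,7,4]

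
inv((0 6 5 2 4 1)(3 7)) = (0 1 4 2 5 6)(3 7)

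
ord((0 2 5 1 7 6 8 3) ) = 8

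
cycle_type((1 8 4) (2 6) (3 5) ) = 2^2.3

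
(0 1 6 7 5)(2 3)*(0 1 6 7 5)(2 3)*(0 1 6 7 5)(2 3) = (0 7 1 5 6)(2 3)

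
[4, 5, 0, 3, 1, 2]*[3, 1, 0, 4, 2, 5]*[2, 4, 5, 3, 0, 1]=[5, 1, 3, 0, 4, 2]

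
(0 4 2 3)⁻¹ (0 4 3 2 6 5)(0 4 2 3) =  (0 3 6 5 4 2)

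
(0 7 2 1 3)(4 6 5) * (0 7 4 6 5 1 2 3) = (0 4 5 6 1)(3 7)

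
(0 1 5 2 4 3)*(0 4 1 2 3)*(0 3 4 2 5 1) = (0 5 4 3 2)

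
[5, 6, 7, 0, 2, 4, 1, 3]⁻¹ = [3, 6, 4, 7, 5, 0, 1, 2]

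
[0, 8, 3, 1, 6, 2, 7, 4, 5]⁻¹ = [0, 3, 5, 2, 7, 8, 4, 6, 1]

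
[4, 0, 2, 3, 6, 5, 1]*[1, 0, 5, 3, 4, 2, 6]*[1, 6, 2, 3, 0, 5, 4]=[0, 6, 5, 3, 4, 2, 1]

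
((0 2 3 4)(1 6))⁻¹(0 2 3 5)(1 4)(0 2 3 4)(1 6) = (0 6)(2 3 4 5)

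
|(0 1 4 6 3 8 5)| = 7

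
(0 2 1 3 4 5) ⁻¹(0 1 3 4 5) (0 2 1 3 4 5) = (0 2 3 4 5) 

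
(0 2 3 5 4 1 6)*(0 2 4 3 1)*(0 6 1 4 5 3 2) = (0 5 2 4 6)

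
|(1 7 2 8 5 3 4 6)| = 8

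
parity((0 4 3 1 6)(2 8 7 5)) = odd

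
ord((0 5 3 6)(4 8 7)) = 12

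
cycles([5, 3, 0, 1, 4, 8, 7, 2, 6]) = (0 5 8 6 7 2)(1 3)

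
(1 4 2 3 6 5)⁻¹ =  (1 5 6 3 2 4)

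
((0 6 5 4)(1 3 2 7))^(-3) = (0 6 5 4)(1 3 2 7)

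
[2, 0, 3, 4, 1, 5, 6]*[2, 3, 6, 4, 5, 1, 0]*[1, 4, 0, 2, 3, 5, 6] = [6, 0, 3, 5, 2, 4, 1]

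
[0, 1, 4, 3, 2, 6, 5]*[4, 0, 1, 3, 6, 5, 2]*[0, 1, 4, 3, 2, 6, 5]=[2, 0, 5, 3, 1, 4, 6]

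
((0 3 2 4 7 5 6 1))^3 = (0 4 6 3 7 1 2 5)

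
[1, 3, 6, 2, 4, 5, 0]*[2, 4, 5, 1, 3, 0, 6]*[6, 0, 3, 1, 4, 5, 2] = [4, 0, 2, 5, 1, 6, 3]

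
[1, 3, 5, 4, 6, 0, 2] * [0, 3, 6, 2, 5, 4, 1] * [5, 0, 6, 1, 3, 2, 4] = [1, 6, 3, 2, 0, 5, 4]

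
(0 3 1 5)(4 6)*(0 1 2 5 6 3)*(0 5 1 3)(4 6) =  (0 5 3 2 1 4)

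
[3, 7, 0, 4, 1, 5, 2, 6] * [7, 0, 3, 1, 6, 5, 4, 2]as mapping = [0→1, 1→2, 2→7, 3→6, 4→0, 5→5, 6→3, 7→4]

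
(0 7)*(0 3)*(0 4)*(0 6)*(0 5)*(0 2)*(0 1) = (0 7 3 4 6 5 2 1)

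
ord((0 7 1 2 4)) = 5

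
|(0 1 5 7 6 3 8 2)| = 8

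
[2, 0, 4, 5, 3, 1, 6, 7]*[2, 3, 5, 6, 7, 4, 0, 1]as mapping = [0→5, 1→2, 2→7, 3→4, 4→6, 5→3, 6→0, 7→1]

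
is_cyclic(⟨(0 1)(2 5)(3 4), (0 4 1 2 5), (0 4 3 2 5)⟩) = no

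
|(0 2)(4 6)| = 2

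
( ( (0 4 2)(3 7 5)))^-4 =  (0 2 4)(3 5 7)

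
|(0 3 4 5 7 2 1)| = 7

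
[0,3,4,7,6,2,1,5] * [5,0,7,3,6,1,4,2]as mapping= [0→5,1→3,2→6,3→2,4→4,5→7,6→0,7→1]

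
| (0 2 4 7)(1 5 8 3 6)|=20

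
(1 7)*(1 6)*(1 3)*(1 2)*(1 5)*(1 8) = (1 7 6 3 2 5 8)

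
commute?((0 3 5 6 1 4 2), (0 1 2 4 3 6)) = no:(0 3 5 6 1 4 2) * (0 1 2 4 3 6) = (0 6 2 1 3 5), (0 1 2 4 3 6) * (0 3 5 6 1 4 2) = (0 4 5 6 3 1)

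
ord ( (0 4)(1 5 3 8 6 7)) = 6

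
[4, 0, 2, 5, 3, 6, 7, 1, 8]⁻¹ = [1, 7, 2, 4, 0, 3, 5, 6, 8]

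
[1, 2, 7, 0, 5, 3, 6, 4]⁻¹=[3, 0, 1, 5, 7, 4, 6, 2]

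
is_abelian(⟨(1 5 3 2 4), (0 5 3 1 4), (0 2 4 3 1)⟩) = no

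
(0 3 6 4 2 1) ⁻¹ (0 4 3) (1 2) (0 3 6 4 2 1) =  (0 1) (2 6 3) 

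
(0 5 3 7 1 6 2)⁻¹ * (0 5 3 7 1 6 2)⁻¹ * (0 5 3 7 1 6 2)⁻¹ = (0 1 5 6 3 2 7)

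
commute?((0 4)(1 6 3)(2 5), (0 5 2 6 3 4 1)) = no:(0 4)(1 6 3)(2 5)*(0 5 2 6 3 4 1) = (0 1 3)(4 5 6), (0 5 2 6 3 4 1)*(0 4)(1 6 3)(2 5) = (0 2 3)(1 4 6)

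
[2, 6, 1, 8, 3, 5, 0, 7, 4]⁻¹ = [6, 2, 0, 4, 8, 5, 1, 7, 3]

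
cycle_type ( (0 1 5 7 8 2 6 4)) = 8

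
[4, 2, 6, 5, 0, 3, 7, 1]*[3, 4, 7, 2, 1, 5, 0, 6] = [1, 7, 0, 5, 3, 2, 6, 4]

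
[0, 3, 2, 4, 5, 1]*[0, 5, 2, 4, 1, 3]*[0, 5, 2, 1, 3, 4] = [0, 3, 2, 5, 1, 4]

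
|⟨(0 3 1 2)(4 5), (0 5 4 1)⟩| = 720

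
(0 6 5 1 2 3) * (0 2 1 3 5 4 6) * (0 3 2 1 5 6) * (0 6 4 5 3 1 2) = (0 1 3 2 4 6 5)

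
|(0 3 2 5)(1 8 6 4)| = 4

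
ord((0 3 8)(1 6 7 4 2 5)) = 6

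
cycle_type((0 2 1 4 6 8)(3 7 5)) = 3.6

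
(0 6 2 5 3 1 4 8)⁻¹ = (0 8 4 1 3 5 2 6)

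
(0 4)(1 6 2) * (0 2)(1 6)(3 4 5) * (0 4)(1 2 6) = (0 5 3)(1 2)(4 6)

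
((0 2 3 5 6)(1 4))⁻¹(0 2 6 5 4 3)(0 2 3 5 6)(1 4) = (0 6 1 5 2 3)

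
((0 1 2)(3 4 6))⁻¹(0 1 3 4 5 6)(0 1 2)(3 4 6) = (1 2 4 6 5 3)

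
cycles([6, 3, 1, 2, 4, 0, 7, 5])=(0 6 7 5)(1 3 2)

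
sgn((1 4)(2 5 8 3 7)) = -1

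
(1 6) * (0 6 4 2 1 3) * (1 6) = (0 1 4 2 6 3)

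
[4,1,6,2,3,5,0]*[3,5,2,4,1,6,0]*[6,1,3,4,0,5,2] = [1,5,6,3,0,2,4]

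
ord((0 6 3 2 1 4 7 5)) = 8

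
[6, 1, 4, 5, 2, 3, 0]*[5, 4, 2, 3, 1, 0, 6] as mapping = [0→6, 1→4, 2→1, 3→0, 4→2, 5→3, 6→5] 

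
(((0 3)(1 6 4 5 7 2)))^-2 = (1 7 4)(2 5 6)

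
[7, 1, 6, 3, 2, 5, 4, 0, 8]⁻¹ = [7, 1, 4, 3, 6, 5, 2, 0, 8]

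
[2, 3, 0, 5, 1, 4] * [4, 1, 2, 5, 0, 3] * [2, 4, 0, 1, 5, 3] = [0, 3, 5, 1, 4, 2]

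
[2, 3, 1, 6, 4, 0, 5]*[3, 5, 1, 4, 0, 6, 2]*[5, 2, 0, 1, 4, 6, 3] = [2, 4, 6, 0, 5, 1, 3]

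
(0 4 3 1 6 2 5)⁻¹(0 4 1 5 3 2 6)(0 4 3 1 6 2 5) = (0 1 5 2 4 3 6)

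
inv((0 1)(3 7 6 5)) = (0 1)(3 5 6 7)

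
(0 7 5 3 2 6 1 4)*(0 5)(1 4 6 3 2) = (0 7)(1 6 4 5 2 3)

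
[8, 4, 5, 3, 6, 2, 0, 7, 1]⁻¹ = [6, 8, 5, 3, 1, 2, 4, 7, 0]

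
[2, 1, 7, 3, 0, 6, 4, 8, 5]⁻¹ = [4, 1, 0, 3, 6, 8, 5, 2, 7]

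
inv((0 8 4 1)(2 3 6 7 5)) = (0 1 4 8)(2 5 7 6 3)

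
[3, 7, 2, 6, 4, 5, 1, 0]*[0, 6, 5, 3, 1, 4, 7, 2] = [3, 2, 5, 7, 1, 4, 6, 0]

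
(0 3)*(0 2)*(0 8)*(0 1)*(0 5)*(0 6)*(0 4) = (0 3 2 8 1 5 6 4)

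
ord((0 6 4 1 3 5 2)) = 7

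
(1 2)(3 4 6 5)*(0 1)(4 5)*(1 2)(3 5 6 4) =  (0 2)(3 6)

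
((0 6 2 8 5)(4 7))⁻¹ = (0 5 8 2 6)(4 7)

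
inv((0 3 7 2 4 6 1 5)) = (0 5 1 6 4 2 7 3)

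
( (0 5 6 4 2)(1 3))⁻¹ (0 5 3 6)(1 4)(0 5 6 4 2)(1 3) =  (1 4 5 6)(2 3)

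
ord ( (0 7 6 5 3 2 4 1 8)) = 9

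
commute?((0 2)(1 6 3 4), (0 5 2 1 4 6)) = no:(0 2)(1 6 3 4) * (0 5 2 1 4 6) = (0 1)(2 5)(3 6), (0 5 2 1 4 6) * (0 2)(1 6 3 4) = (0 5)(2 6)(3 4)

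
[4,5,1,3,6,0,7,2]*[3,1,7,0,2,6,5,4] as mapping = [0→2,1→6,2→1,3→0,4→5,5→3,6→4,7→7] 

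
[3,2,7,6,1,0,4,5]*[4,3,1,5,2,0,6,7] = [5,1,7,6,3,4,2,0]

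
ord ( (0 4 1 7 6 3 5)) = 7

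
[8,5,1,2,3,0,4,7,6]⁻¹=[5,2,3,4,6,1,8,7,0]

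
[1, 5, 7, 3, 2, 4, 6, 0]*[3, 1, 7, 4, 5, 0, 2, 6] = [1, 0, 6, 4, 7, 5, 2, 3]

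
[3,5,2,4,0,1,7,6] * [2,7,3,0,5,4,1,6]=[0,4,3,5,2,7,6,1]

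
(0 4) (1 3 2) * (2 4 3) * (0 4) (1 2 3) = (0 1 3) 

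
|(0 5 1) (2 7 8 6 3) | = 15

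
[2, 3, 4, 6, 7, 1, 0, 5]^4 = [5, 2, 1, 4, 3, 0, 7, 6]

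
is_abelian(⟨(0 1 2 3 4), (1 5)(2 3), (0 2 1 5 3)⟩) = no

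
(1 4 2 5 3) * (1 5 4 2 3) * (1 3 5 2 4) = (1 4 5 3 2)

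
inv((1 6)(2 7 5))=(1 6)(2 5 7)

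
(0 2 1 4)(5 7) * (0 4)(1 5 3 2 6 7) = (0 6 7 3 2 5 1)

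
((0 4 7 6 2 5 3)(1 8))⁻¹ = (0 3 5 2 6 7 4)(1 8)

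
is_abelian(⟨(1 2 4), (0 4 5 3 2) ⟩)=no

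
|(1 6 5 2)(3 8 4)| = 12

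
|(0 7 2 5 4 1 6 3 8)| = 9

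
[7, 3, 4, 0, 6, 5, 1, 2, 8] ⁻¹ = [3, 6, 7, 1, 2, 5, 4, 0, 8] 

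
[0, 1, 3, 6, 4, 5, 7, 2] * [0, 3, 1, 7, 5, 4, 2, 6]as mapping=[0→0, 1→3, 2→7, 3→2, 4→5, 5→4, 6→6, 7→1]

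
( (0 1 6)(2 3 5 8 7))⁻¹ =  (0 6 1)(2 7 8 5 3)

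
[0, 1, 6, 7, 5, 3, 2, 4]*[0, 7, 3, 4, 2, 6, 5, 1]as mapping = [0→0, 1→7, 2→5, 3→1, 4→6, 5→4, 6→3, 7→2]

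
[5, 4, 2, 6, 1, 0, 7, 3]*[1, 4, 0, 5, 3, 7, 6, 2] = [7, 3, 0, 6, 4, 1, 2, 5]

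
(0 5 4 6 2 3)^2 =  (0 4 2)(3 5 6)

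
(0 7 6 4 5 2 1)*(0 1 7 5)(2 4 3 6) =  (0 5 4)(2 7)(3 6)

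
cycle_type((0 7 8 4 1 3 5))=7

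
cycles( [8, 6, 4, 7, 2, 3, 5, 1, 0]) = (0 8)(1 6 5 3 7)(2 4)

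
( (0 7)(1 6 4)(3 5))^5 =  (0 7)(1 4 6)(3 5)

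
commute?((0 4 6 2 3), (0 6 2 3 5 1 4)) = no:(0 4 6 2 3)*(0 6 2 3 5 1 4) = (1 4 2 5)(3 6), (0 6 2 3 5 1 4)*(0 4 6 2 3) = (0 2)(1 6 3 5)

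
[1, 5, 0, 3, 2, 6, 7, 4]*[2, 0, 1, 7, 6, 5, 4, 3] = [0, 5, 2, 7, 1, 4, 3, 6]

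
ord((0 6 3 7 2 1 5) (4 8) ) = 14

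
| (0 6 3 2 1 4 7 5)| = 8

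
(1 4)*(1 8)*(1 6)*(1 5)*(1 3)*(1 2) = (1 4 8 6 5 3 2)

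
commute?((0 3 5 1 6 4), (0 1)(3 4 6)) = no:(0 3 5 1 6 4)*(0 1)(3 4 6) = (0 4 1 3 5), (0 1)(3 4 6)*(0 3 5 1 6 4) = (0 6 5 1 3)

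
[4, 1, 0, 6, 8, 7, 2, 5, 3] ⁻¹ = [2, 1, 6, 8, 0, 7, 3, 5, 4] 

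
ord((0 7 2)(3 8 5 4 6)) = 15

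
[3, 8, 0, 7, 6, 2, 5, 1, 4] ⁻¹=[2, 7, 5, 0, 8, 6, 4, 3, 1] 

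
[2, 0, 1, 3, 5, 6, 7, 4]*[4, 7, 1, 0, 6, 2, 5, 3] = [1, 4, 7, 0, 2, 5, 3, 6]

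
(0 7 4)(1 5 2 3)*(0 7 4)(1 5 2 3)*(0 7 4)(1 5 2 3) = (1 3 2 5)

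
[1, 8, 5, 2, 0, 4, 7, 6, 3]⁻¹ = [4, 0, 3, 8, 5, 2, 7, 6, 1]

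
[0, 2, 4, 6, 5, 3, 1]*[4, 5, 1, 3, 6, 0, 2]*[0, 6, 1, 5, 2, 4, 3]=[2, 6, 3, 1, 0, 5, 4] 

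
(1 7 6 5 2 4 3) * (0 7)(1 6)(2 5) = (0 7 1)(2 4 3 6)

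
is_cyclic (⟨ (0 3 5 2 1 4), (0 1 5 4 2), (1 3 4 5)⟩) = no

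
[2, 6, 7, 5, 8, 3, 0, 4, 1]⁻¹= [6, 8, 0, 5, 7, 3, 1, 2, 4]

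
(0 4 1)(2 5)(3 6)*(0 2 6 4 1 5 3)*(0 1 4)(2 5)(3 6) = (0 4 2 6 1 5 3)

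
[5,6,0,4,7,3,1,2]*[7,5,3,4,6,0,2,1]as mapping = [0→0,1→2,2→7,3→6,4→1,5→4,6→5,7→3]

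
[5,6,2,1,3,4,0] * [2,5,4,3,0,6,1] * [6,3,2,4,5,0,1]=[1,3,5,0,4,6,2]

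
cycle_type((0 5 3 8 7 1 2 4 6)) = 9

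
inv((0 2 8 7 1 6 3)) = (0 3 6 1 7 8 2)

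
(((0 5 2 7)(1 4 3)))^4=(1 4 3)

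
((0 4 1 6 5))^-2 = (0 6 4 5 1)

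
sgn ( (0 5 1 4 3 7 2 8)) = -1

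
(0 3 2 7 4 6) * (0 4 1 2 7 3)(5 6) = (1 2 3 7)(4 5 6)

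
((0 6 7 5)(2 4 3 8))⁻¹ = (0 5 7 6)(2 8 3 4)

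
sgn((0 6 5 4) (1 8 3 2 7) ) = -1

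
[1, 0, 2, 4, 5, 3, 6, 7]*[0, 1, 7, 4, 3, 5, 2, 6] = [1, 0, 7, 3, 5, 4, 2, 6]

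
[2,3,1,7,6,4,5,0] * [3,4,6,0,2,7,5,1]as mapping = [0→6,1→0,2→4,3→1,4→5,5→2,6→7,7→3]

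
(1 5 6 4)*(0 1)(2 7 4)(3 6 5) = (0 1 3 6 2 7 4)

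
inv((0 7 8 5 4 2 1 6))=(0 6 1 2 4 5 8 7)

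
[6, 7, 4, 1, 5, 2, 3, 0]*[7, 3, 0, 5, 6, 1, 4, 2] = [4, 2, 6, 3, 1, 0, 5, 7]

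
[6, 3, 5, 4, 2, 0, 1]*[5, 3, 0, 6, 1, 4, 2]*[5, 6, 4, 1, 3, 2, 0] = [4, 0, 3, 6, 5, 2, 1]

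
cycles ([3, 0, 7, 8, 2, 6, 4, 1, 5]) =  (0 3 8 5 6 4 2 7 1)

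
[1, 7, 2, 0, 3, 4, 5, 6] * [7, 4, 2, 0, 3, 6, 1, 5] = [4, 5, 2, 7, 0, 3, 6, 1]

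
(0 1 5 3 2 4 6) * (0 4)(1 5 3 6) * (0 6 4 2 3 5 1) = (0 1 5 4)(2 6)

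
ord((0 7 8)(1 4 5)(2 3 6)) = 3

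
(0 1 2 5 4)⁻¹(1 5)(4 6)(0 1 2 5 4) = (0 6)(2 4)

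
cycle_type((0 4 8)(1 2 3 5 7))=3.5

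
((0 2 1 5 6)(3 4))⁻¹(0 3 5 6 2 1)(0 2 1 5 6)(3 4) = (0 1 5 2 4 6)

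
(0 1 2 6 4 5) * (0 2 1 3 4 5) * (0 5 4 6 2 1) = (0 3 6 4 5 1)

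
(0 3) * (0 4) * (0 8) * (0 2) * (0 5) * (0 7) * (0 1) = (0 3 4 8 2 5 7 1)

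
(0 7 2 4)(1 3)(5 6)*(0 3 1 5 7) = (2 4 3 5 6 7)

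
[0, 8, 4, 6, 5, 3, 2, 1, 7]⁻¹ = [0, 7, 6, 5, 2, 4, 3, 8, 1]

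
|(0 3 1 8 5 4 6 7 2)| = 9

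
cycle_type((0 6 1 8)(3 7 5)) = 3.4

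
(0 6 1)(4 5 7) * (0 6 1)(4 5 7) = (0 1 6)(4 7 5)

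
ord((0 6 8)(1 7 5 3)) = 12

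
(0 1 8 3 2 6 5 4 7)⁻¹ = (0 7 4 5 6 2 3 8 1)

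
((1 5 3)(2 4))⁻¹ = (1 3 5)(2 4)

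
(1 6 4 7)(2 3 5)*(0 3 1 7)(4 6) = (0 3 5 2 1 4)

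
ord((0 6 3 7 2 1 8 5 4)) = 9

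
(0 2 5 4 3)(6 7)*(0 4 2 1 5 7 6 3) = (0 1 5 2 7 3 4)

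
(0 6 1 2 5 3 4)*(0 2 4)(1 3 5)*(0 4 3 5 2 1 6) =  (1 3 4)(2 6 5)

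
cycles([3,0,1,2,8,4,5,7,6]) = (0 3 2 1)(4 8 6 5)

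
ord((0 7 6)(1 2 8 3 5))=15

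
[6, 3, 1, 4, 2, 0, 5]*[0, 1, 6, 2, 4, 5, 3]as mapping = [0→3, 1→2, 2→1, 3→4, 4→6, 5→0, 6→5]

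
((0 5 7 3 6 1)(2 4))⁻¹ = (0 1 6 3 7 5)(2 4)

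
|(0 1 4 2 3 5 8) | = 7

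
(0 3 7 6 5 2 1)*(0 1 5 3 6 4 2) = (0 6 3 7 4 2 5) 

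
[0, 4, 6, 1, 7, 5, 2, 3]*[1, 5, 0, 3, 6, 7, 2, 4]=[1, 6, 2, 5, 4, 7, 0, 3]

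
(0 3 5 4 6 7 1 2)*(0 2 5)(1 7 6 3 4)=(0 4 3)(1 5)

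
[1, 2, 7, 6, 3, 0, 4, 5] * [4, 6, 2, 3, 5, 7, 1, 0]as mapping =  [0→6, 1→2, 2→0, 3→1, 4→3, 5→4, 6→5, 7→7]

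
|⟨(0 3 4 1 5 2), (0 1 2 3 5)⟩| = 720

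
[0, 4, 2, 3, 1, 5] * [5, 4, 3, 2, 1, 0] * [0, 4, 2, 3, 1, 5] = [5, 4, 3, 2, 1, 0]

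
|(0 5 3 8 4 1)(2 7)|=6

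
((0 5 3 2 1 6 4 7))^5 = (0 6 3 7 1 5 4 2)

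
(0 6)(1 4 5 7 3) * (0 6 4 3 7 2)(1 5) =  (0 4 1 3 5 2)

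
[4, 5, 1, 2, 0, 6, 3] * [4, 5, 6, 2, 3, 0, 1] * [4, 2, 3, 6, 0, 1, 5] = [6, 4, 1, 5, 0, 2, 3]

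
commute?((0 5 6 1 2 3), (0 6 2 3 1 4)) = no:(0 5 6 1 2 3)*(0 6 2 3 1 4) = (0 5 2 1 3 6 4), (0 6 2 3 1 4)*(0 5 6 1 2 3) = (0 1 4 5 6 3 2)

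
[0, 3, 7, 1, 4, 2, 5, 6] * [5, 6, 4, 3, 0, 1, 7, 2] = [5, 3, 2, 6, 0, 4, 1, 7]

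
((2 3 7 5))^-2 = (2 7)(3 5)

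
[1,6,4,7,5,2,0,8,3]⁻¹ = [6,0,5,8,2,4,1,3,7]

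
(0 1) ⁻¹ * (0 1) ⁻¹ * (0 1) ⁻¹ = (0 1) 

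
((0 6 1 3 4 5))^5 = (0 5 4 3 1 6)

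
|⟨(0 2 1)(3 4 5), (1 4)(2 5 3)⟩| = 720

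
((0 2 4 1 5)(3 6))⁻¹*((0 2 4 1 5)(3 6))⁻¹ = (0 1 2 5 4)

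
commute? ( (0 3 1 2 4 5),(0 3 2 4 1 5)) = no: (0 3 1 2 4 5)*(0 3 2 4 1 5) = (0 2 1 4)(3 5),(0 3 2 4 1 5)*(0 3 1 2 4 5) = (0 1)(2 5 3 4)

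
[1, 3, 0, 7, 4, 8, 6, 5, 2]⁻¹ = [2, 0, 8, 1, 4, 7, 6, 3, 5]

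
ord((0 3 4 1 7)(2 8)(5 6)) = 10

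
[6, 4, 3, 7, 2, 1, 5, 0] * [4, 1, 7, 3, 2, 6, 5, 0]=[5, 2, 3, 0, 7, 1, 6, 4]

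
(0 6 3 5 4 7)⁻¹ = (0 7 4 5 3 6)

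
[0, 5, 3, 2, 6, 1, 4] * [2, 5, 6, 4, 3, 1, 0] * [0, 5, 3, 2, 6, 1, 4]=[3, 5, 6, 4, 0, 1, 2]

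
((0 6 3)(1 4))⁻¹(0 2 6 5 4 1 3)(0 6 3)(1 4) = (0 6 2 3 5 1 4)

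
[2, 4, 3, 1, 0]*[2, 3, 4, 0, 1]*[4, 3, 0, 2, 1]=[1, 3, 4, 2, 0]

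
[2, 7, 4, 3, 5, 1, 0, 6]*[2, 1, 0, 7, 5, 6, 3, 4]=[0, 4, 5, 7, 6, 1, 2, 3]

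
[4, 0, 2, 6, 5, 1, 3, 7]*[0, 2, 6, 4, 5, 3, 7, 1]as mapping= [0→5, 1→0, 2→6, 3→7, 4→3, 5→2, 6→4, 7→1]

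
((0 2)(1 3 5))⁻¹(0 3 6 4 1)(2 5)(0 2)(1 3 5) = (0 1)(2 5 6 4 3)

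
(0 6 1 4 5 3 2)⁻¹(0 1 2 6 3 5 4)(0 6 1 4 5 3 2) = (0 1 2 3 5 6 4)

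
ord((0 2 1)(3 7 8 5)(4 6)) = 12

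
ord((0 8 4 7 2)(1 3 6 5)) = 20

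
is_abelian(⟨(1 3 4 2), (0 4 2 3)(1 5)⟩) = no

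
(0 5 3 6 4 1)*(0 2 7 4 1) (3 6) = (0 5 6 1 2 7 4) 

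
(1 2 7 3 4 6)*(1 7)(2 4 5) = (1 4 6 7 3 5 2)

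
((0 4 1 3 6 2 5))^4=(0 6 4 2 1 5 3)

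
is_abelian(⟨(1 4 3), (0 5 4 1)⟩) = no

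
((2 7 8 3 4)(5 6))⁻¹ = (2 4 3 8 7)(5 6)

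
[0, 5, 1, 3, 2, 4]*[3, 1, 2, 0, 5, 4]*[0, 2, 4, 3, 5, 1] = [3, 5, 2, 0, 4, 1]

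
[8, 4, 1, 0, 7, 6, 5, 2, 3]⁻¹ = [3, 2, 7, 8, 1, 6, 5, 4, 0]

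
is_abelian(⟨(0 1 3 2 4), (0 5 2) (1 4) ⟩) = no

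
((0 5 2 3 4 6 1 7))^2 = (0 2 4 1)(3 6 7 5)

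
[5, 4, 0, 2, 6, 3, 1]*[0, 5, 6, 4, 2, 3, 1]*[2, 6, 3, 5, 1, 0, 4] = [5, 3, 2, 4, 6, 1, 0] 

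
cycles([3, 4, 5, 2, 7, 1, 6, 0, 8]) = (0 3 2 5 1 4 7)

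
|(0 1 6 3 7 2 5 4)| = 8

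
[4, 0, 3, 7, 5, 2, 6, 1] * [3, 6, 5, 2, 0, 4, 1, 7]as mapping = [0→0, 1→3, 2→2, 3→7, 4→4, 5→5, 6→1, 7→6]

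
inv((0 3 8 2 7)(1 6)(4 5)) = (0 7 2 8 3)(1 6)(4 5)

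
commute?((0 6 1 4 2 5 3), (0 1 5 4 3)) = no:(0 6 1 4 2 5 3) * (0 1 5 4 3) = (0 6 5)(1 3)(2 4), (0 1 5 4 3) * (0 6 1 4 2 5 3) = (0 4)(1 3 6)(2 5)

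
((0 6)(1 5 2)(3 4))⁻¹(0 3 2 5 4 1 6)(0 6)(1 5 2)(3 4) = (0 6 4 1 2 3 5)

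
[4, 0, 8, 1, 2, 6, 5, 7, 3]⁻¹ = [1, 3, 4, 8, 0, 6, 5, 7, 2]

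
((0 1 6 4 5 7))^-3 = (0 4)(1 5)(6 7)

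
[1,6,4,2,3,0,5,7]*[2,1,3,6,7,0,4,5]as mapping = [0→1,1→4,2→7,3→3,4→6,5→2,6→0,7→5]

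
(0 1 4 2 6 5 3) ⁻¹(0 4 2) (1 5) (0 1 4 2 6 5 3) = (1 2 6) (3 4) 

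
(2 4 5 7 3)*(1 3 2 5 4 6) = (1 3 5 7 2 6)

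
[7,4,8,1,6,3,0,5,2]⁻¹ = [6,3,8,5,1,7,4,0,2]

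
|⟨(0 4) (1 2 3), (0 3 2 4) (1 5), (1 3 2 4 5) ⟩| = 720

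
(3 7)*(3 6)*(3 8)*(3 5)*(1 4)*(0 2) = (0 2)(1 4)(3 7 6 8 5)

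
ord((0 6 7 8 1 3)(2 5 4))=6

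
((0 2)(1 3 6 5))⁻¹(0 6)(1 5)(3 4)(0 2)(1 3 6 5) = (1 3)(2 5)(4 6)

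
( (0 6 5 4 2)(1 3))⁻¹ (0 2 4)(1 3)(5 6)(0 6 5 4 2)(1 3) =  (0 2 6)(1 3)(4 5)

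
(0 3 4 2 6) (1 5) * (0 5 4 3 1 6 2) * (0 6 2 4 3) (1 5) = (0 5 2 4 6 1 3) 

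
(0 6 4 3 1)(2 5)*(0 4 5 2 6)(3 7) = (1 4 7 3)(5 6)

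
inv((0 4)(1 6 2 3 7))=(0 4)(1 7 3 2 6)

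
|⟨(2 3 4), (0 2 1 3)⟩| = 120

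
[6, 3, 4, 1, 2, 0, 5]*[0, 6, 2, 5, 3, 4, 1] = [1, 5, 3, 6, 2, 0, 4]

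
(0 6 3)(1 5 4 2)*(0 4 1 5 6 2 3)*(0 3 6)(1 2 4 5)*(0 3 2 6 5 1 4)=(1 3)(2 4 5 6)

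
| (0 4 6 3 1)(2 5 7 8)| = 20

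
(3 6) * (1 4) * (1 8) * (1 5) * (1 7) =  (1 4 8 5 7)(3 6)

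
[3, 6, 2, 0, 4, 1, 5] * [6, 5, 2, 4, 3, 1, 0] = [4, 0, 2, 6, 3, 5, 1]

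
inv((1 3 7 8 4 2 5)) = (1 5 2 4 8 7 3)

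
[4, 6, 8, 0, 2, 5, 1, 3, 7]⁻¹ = [3, 6, 4, 7, 0, 5, 1, 8, 2]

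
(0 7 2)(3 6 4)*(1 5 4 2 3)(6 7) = (0 6 2)(1 5 4)(3 7)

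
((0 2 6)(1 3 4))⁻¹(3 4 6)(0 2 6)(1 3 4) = (0 4 1)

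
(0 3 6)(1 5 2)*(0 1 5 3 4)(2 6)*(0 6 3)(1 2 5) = (0 4 6 2 1)(3 5)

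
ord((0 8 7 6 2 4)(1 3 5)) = 6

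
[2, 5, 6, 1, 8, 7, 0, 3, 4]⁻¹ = [6, 3, 0, 7, 8, 1, 2, 5, 4]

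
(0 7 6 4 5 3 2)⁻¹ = (0 2 3 5 4 6 7)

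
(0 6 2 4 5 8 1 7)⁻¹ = (0 7 1 8 5 4 2 6)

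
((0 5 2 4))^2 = (0 2)(4 5)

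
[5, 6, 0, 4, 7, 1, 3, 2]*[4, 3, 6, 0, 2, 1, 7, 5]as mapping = [0→1, 1→7, 2→4, 3→2, 4→5, 5→3, 6→0, 7→6]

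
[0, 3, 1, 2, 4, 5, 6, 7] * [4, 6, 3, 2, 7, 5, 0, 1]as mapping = [0→4, 1→2, 2→6, 3→3, 4→7, 5→5, 6→0, 7→1]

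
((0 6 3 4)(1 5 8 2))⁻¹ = (0 4 3 6)(1 2 8 5)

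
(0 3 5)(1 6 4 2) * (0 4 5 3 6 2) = (0 6 5 4)(1 2)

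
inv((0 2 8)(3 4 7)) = (0 8 2)(3 7 4)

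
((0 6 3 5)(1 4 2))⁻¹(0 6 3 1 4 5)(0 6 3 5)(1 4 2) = (0 6 3 5 4 2)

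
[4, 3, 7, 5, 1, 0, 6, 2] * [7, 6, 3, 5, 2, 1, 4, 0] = [2, 5, 0, 1, 6, 7, 4, 3]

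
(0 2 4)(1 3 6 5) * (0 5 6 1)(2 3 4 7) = (0 3 1 4 5)(2 7)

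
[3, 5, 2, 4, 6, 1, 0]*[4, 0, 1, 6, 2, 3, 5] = [6, 3, 1, 2, 5, 0, 4]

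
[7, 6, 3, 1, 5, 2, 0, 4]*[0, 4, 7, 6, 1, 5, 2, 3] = [3, 2, 6, 4, 5, 7, 0, 1]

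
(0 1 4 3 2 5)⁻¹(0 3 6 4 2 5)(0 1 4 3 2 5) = (0 1 2 6 3 5)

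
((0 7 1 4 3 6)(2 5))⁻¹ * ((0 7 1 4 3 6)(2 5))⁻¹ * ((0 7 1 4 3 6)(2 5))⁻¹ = (0 4)(1 6)(2 5)(3 7)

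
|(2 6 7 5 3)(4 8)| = 10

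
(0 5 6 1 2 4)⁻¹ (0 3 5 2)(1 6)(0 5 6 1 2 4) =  (1 2)(3 6 4 5)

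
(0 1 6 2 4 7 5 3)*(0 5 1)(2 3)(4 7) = (1 6 3 5 2 7)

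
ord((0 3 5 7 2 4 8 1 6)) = 9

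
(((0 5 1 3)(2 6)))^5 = (0 5 1 3)(2 6)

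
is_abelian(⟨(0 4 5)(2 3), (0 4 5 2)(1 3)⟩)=no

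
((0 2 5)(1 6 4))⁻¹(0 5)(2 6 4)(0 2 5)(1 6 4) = (0 2)(1 5 4)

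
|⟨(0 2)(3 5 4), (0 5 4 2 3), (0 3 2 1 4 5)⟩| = 720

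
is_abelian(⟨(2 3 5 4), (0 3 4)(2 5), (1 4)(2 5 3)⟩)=no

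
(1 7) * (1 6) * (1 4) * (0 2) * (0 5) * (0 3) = (0 2 5 3)(1 7 6 4)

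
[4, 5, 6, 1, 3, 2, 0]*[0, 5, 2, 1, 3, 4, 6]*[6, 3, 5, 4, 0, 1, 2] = [4, 0, 2, 1, 3, 5, 6]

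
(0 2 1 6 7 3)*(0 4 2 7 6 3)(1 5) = (0 7)(1 3 4 2 5)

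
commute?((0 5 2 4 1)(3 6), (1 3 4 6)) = no:(0 5 2 4 1)(3 6)*(1 3 4 6) = (0 5 2 6 4 3 1), (1 3 4 6)*(0 5 2 4 1)(3 6) = (0 5 2 4 3 1 6)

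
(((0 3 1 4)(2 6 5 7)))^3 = (0 4 1 3)(2 7 5 6)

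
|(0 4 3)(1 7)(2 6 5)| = 6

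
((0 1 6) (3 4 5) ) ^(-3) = () 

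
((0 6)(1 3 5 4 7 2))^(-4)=(1 5 7)(2 3 4)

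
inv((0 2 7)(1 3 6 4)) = (0 7 2)(1 4 6 3)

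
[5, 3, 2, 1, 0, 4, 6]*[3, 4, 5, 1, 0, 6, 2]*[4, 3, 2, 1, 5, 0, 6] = [6, 3, 0, 5, 1, 4, 2]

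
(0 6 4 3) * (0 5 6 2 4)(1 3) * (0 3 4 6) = (0 2 6 3 5)(1 4)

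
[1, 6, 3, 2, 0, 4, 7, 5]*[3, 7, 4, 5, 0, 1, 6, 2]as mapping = [0→7, 1→6, 2→5, 3→4, 4→3, 5→0, 6→2, 7→1]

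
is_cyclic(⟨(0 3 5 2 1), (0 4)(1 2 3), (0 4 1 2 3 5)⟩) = no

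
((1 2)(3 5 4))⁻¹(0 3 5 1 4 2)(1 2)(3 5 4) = (0 5 4 2 3 1)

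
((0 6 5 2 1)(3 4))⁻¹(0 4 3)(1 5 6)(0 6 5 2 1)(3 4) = (0 2 5)(3 4 6)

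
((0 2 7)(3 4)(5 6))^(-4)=(0 7 2)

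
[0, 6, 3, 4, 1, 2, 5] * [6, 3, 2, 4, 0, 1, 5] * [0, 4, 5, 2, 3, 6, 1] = [1, 6, 3, 0, 2, 5, 4]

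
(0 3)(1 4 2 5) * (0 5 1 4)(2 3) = (0 2 1)(3 5 4)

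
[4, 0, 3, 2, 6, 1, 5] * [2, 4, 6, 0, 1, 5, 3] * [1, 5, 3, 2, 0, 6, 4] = [5, 3, 1, 4, 2, 0, 6]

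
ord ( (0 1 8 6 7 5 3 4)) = 8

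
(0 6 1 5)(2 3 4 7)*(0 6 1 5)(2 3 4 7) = (0 1)(2 4)(3 7)(5 6)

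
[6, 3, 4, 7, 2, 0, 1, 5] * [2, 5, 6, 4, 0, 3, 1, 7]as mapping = [0→1, 1→4, 2→0, 3→7, 4→6, 5→2, 6→5, 7→3]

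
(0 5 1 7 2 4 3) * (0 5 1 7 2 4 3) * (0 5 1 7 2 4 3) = (0 7 3 1 4 5 2)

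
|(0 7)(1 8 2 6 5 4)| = 6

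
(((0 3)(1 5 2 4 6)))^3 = (0 3)(1 4 5 6 2)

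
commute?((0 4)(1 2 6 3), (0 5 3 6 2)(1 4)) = no:(0 4)(1 2 6 3)*(0 5 3 6 2)(1 4) = (0 1)(3 4 5), (0 5 3 6 2)(1 4)*(0 4)(1 2 6 3) = (0 5 1)(2 4)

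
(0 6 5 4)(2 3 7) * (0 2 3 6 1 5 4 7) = (0 1 5 7 3)(2 6 4)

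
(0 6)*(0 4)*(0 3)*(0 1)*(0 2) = (0 6 4 3 1 2)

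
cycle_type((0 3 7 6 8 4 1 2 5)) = 9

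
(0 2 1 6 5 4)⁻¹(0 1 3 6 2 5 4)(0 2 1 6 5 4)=(0 2 6 3 5 1 4)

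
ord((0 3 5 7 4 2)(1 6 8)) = 6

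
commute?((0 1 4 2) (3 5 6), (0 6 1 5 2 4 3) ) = no:(0 1 4 2) (3 5 6) * (0 6 1 5 2 4 3) = (0 5 1 3 2 6), (0 6 1 5 2 4 3) * (0 1 4 2) (3 5 6) = (0 3 1 6 4 5) 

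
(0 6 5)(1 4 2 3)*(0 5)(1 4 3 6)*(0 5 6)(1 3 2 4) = (0 3 1 2)(5 6)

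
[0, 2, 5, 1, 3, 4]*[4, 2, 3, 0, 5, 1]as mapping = [0→4, 1→3, 2→1, 3→2, 4→0, 5→5]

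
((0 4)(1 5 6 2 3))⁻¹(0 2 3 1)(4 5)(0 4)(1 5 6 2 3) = (0 6)(1 5 4 3)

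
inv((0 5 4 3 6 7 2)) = (0 2 7 6 3 4 5)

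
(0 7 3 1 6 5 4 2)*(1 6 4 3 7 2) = (0 2)(1 4)(3 6 5)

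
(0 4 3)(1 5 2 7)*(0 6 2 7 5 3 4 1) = (0 1 3 6 2 5 7)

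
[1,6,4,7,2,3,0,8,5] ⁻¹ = [6,0,4,5,2,8,1,3,7] 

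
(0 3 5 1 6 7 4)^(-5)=(0 5 6 4 3 1 7)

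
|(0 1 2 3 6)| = 5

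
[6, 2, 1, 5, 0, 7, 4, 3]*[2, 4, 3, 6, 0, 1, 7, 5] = [7, 3, 4, 1, 2, 5, 0, 6]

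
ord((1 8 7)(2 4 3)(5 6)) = 6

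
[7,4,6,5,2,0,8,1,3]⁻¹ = [5,7,4,8,1,3,2,0,6]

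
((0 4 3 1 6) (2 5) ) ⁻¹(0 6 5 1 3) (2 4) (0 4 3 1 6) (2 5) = (0 2 6 1 4) (3 5) 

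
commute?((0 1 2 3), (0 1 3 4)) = no:(0 1 2 3)*(0 1 3 4) = (0 3 1 2 4), (0 1 3 4)*(0 1 2 3) = (0 2 3 4 1)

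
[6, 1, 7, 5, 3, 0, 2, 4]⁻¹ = [5, 1, 6, 4, 7, 3, 0, 2]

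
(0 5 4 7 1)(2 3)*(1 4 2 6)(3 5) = (0 3 6 1)(2 5)(4 7)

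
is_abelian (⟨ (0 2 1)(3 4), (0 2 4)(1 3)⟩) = no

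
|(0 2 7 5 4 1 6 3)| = 8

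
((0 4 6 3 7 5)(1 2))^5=(0 5 7 3 6 4)(1 2)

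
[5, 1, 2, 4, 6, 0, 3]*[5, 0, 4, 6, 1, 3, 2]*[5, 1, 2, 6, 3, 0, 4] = [6, 5, 3, 1, 2, 0, 4]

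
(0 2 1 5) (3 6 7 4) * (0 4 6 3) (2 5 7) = (0 5 4) (1 7 6 2) 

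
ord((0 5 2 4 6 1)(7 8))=6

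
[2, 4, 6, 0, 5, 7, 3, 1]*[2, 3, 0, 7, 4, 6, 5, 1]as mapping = [0→0, 1→4, 2→5, 3→2, 4→6, 5→1, 6→7, 7→3]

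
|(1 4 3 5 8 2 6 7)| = 8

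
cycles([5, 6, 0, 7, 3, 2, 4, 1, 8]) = (0 5 2)(1 6 4 3 7)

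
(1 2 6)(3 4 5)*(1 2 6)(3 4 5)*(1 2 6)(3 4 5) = ()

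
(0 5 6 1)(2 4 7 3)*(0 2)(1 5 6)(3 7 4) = (0 6 5 1 2 3)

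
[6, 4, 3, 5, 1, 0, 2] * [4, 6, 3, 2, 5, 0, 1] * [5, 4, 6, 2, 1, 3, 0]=[4, 3, 6, 5, 0, 1, 2]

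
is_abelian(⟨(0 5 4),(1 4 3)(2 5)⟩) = no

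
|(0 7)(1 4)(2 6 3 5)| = 4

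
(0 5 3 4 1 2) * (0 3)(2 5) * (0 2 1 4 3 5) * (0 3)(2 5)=(0 1 3)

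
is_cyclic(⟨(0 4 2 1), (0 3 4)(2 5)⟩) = no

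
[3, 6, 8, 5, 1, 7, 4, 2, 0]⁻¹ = [8, 4, 7, 0, 6, 3, 1, 5, 2]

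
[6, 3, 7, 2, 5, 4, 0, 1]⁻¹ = [6, 7, 3, 1, 5, 4, 0, 2]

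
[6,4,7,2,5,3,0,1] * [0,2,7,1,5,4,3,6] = [3,5,6,7,4,1,0,2]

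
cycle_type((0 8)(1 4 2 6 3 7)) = 2.6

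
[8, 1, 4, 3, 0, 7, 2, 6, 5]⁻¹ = [4, 1, 6, 3, 2, 8, 7, 5, 0]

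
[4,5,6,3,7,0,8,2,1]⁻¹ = [5,8,7,3,0,1,2,4,6]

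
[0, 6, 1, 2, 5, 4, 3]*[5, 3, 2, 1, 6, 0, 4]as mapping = [0→5, 1→4, 2→3, 3→2, 4→0, 5→6, 6→1]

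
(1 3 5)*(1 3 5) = (1 5 3)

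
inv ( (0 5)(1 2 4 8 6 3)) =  (0 5)(1 3 6 8 4 2)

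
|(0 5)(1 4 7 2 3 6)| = 6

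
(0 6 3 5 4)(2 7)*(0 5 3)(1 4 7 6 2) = (0 2 6)(1 4 5 7)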